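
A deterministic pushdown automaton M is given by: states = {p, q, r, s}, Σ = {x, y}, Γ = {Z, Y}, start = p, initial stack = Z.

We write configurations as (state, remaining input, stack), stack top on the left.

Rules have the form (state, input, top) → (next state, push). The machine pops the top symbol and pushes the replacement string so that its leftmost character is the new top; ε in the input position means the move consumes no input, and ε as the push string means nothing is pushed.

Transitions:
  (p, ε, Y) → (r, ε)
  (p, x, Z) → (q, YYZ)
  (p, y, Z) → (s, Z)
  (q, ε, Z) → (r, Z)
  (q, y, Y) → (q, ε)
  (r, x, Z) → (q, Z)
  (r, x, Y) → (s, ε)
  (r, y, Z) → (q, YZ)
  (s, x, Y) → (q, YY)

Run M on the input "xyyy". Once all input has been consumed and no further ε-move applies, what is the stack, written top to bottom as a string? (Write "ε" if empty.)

YZ

(p, xyyy, Z)
  read x, top Z: go to q, push YYZ → (q, yyy, YYZ)
  read y, top Y: go to q, push ε → (q, yy, YZ)
  read y, top Y: go to q, push ε → (q, y, Z)
  ε-move, top Z: go to r, push Z → (r, y, Z)
  read y, top Z: go to q, push YZ → (q, ε, YZ)
All input consumed in state q with stack YZ.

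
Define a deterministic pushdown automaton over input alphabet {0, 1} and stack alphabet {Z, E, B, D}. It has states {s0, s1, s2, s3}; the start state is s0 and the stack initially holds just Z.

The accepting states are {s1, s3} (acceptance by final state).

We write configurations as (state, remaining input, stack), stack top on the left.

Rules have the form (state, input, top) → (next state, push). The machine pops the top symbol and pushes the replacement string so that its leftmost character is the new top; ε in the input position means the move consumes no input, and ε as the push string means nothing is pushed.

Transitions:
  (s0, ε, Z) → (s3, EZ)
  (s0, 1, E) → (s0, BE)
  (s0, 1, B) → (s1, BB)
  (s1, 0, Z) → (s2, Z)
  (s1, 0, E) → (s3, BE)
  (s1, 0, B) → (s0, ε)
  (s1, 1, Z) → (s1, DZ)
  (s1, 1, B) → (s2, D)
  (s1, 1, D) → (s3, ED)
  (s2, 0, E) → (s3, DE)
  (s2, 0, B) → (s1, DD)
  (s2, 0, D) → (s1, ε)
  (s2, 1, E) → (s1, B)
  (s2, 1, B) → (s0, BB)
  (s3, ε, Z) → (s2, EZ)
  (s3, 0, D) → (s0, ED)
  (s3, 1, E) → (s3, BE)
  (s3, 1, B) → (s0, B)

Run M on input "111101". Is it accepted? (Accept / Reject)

(s0, 111101, Z) ⊢ (s3, 111101, EZ) ⊢ (s3, 11101, BEZ) ⊢ (s0, 1101, BEZ) ⊢ (s1, 101, BBEZ) ⊢ (s2, 01, DBEZ) ⊢ (s1, 1, BEZ) ⊢ (s2, ε, DEZ)
All input consumed; state s2 ∉ F and no further ε-move applies.

Reject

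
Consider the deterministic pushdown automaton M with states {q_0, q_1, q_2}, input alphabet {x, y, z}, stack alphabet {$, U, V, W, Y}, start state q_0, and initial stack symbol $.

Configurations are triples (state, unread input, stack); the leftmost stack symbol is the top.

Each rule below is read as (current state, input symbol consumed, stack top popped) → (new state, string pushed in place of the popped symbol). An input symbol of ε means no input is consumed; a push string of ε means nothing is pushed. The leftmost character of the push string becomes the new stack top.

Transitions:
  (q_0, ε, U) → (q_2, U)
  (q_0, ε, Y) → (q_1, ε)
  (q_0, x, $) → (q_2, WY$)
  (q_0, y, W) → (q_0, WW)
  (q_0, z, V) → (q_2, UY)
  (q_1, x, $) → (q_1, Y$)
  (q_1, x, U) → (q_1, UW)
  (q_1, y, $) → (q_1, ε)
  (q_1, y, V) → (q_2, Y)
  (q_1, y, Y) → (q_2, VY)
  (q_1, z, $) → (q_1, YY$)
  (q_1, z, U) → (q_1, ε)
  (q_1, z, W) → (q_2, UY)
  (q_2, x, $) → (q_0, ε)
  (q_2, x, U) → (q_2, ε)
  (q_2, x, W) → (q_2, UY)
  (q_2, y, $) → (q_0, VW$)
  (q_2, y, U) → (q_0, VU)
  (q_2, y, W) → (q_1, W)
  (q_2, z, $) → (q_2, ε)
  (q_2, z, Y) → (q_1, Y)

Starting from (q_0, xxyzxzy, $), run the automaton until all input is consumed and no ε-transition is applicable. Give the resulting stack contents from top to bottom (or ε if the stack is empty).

VYUYY$

(q_0, xxyzxzy, $) ⊢ (q_2, xyzxzy, WY$) ⊢ (q_2, yzxzy, UYY$) ⊢ (q_0, zxzy, VUYY$) ⊢ (q_2, xzy, UYUYY$) ⊢ (q_2, zy, YUYY$) ⊢ (q_1, y, YUYY$) ⊢ (q_2, ε, VYUYY$)
All input consumed in state q_2 with stack VYUYY$.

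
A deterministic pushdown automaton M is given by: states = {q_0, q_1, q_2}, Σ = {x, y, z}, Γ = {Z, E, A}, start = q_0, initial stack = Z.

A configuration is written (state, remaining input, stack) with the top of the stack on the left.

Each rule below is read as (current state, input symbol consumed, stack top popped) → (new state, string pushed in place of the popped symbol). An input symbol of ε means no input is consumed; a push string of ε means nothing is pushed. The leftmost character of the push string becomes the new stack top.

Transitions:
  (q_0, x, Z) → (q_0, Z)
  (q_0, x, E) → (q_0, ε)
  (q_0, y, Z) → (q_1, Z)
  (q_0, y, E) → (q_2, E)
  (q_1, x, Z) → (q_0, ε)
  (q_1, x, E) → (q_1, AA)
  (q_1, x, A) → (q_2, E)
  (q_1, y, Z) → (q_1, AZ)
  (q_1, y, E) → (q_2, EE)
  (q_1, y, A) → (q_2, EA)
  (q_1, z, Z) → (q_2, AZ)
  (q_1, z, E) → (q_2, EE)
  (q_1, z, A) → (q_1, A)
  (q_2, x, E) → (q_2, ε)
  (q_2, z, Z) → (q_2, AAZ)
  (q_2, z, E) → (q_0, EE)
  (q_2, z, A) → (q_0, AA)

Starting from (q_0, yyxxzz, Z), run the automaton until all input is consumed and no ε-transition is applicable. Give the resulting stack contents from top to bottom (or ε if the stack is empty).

AAAZ

(q_0, yyxxzz, Z)
  read y, top Z: go to q_1, push Z → (q_1, yxxzz, Z)
  read y, top Z: go to q_1, push AZ → (q_1, xxzz, AZ)
  read x, top A: go to q_2, push E → (q_2, xzz, EZ)
  read x, top E: go to q_2, push ε → (q_2, zz, Z)
  read z, top Z: go to q_2, push AAZ → (q_2, z, AAZ)
  read z, top A: go to q_0, push AA → (q_0, ε, AAAZ)
All input consumed in state q_0 with stack AAAZ.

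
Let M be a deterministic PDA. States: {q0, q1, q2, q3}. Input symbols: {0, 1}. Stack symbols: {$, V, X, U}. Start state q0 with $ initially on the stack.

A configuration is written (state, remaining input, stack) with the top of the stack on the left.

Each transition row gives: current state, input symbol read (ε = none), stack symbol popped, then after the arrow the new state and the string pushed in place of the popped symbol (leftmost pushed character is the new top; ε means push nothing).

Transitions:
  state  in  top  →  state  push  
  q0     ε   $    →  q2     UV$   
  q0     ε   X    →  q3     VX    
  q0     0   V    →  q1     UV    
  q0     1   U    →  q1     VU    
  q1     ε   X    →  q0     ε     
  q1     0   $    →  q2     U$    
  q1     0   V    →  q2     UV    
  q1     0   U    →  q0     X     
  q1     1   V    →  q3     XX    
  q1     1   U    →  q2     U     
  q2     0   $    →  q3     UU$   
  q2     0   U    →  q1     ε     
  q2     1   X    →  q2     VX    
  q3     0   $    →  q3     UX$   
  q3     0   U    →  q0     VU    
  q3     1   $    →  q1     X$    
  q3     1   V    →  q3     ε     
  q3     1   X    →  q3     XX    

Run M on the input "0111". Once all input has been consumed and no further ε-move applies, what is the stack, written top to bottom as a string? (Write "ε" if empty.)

XXXX$

(q0, 0111, $)
  ε-move, top $: go to q2, push UV$ → (q2, 0111, UV$)
  read 0, top U: go to q1, push ε → (q1, 111, V$)
  read 1, top V: go to q3, push XX → (q3, 11, XX$)
  read 1, top X: go to q3, push XX → (q3, 1, XXX$)
  read 1, top X: go to q3, push XX → (q3, ε, XXXX$)
All input consumed in state q3 with stack XXXX$.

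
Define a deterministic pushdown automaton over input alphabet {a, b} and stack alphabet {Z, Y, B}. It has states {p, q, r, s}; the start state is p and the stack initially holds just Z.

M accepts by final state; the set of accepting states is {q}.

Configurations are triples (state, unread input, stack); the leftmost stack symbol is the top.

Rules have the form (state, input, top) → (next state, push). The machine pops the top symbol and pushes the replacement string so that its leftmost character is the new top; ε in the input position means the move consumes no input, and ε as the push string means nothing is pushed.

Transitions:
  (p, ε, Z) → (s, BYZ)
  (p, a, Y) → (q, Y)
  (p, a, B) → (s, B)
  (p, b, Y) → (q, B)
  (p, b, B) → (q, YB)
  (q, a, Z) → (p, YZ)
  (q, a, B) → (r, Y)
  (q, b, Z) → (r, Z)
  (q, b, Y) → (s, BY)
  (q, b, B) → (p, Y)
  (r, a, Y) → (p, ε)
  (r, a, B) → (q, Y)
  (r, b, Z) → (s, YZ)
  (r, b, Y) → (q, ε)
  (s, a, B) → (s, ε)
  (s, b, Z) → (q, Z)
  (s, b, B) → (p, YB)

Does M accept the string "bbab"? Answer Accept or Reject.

Accept

(p, bbab, Z)
  ε-move, top Z: go to s, push BYZ → (s, bbab, BYZ)
  read b, top B: go to p, push YB → (p, bab, YBYZ)
  read b, top Y: go to q, push B → (q, ab, BBYZ)
  read a, top B: go to r, push Y → (r, b, YBYZ)
  read b, top Y: go to q, push ε → (q, ε, BYZ)
All input consumed; state q ∈ F.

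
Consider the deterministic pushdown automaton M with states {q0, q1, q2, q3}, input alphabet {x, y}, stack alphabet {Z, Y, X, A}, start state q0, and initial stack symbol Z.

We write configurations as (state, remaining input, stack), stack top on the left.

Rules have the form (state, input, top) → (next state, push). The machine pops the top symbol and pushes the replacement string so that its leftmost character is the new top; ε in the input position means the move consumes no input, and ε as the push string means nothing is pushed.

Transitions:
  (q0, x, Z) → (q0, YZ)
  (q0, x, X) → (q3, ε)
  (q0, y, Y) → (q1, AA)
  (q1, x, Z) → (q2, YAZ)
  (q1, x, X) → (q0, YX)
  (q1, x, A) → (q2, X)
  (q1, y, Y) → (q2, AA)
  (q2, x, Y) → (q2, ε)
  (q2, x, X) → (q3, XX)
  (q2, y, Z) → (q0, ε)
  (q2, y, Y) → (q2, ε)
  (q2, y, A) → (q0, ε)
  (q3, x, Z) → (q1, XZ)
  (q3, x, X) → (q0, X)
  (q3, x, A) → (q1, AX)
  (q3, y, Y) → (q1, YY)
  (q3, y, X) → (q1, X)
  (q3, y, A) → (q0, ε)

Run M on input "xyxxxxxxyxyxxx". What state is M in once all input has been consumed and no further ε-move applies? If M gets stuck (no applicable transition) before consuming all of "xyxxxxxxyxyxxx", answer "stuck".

q0

(q0, xyxxxxxxyxyxxx, Z)
  read x, top Z: go to q0, push YZ → (q0, yxxxxxxyxyxxx, YZ)
  read y, top Y: go to q1, push AA → (q1, xxxxxxyxyxxx, AAZ)
  read x, top A: go to q2, push X → (q2, xxxxxyxyxxx, XAZ)
  read x, top X: go to q3, push XX → (q3, xxxxyxyxxx, XXAZ)
  read x, top X: go to q0, push X → (q0, xxxyxyxxx, XXAZ)
  read x, top X: go to q3, push ε → (q3, xxyxyxxx, XAZ)
  read x, top X: go to q0, push X → (q0, xyxyxxx, XAZ)
  read x, top X: go to q3, push ε → (q3, yxyxxx, AZ)
  read y, top A: go to q0, push ε → (q0, xyxxx, Z)
  read x, top Z: go to q0, push YZ → (q0, yxxx, YZ)
  read y, top Y: go to q1, push AA → (q1, xxx, AAZ)
  read x, top A: go to q2, push X → (q2, xx, XAZ)
  read x, top X: go to q3, push XX → (q3, x, XXAZ)
  read x, top X: go to q0, push X → (q0, ε, XXAZ)
All input consumed; M is in state q0.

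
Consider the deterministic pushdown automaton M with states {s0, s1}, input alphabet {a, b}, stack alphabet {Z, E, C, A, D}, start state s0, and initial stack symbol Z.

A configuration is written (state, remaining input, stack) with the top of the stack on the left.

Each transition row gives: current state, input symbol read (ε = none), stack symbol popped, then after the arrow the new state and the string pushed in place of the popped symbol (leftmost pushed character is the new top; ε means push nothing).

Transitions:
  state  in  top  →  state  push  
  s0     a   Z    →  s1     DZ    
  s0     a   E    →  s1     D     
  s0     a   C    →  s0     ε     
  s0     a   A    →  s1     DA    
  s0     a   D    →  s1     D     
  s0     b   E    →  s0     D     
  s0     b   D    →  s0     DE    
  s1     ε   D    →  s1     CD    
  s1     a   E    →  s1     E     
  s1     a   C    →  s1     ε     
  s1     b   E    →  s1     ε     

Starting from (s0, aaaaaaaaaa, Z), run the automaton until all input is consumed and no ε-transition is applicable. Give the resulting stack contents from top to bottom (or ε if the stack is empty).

(s0, aaaaaaaaaa, Z) ⊢ (s1, aaaaaaaaa, DZ) ⊢ (s1, aaaaaaaaa, CDZ) ⊢ (s1, aaaaaaaa, DZ) ⊢ (s1, aaaaaaaa, CDZ) ⊢ (s1, aaaaaaa, DZ) ⊢ (s1, aaaaaaa, CDZ) ⊢ (s1, aaaaaa, DZ) ⊢ (s1, aaaaaa, CDZ) ⊢ (s1, aaaaa, DZ) ⊢ (s1, aaaaa, CDZ) ⊢ (s1, aaaa, DZ) ⊢ (s1, aaaa, CDZ) ⊢ (s1, aaa, DZ) ⊢ (s1, aaa, CDZ) ⊢ (s1, aa, DZ) ⊢ (s1, aa, CDZ) ⊢ (s1, a, DZ) ⊢ (s1, a, CDZ) ⊢ (s1, ε, DZ) ⊢ (s1, ε, CDZ)
All input consumed in state s1 with stack CDZ.

CDZ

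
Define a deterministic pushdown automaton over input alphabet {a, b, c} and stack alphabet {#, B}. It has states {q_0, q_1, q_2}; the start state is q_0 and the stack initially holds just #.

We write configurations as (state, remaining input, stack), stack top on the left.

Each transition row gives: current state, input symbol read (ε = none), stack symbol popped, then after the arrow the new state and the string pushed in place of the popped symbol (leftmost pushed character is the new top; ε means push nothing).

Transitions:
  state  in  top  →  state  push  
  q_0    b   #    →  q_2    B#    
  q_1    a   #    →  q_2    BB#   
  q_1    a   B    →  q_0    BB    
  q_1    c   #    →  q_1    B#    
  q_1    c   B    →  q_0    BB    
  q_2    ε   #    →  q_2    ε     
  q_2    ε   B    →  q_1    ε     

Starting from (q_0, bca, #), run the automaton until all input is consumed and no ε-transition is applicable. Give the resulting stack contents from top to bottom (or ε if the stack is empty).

BB#

(q_0, bca, #)
  read b, top #: go to q_2, push B# → (q_2, ca, B#)
  ε-move, top B: go to q_1, push ε → (q_1, ca, #)
  read c, top #: go to q_1, push B# → (q_1, a, B#)
  read a, top B: go to q_0, push BB → (q_0, ε, BB#)
All input consumed in state q_0 with stack BB#.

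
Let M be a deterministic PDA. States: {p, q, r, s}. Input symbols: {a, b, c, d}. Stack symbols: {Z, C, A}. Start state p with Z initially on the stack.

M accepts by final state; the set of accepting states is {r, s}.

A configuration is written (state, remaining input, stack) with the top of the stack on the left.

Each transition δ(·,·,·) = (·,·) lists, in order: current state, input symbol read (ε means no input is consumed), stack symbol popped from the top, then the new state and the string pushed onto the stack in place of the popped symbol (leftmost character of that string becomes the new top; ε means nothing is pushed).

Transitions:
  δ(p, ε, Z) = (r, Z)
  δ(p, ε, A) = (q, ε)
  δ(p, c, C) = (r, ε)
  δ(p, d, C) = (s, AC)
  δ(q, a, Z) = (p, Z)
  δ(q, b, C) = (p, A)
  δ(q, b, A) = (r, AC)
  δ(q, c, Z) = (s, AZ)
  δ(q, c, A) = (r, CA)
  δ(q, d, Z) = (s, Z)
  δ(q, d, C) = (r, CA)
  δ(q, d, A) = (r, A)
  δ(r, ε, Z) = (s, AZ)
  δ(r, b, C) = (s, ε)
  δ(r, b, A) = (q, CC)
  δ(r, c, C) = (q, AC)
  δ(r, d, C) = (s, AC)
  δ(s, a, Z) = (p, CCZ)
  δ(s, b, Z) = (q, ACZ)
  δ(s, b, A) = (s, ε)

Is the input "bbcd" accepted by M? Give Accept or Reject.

(p, bbcd, Z)
  ε-move, top Z: go to r, push Z → (r, bbcd, Z)
  ε-move, top Z: go to s, push AZ → (s, bbcd, AZ)
  read b, top A: go to s, push ε → (s, bcd, Z)
  read b, top Z: go to q, push ACZ → (q, cd, ACZ)
  read c, top A: go to r, push CA → (r, d, CACZ)
  read d, top C: go to s, push AC → (s, ε, ACACZ)
All input consumed; state s ∈ F.

Accept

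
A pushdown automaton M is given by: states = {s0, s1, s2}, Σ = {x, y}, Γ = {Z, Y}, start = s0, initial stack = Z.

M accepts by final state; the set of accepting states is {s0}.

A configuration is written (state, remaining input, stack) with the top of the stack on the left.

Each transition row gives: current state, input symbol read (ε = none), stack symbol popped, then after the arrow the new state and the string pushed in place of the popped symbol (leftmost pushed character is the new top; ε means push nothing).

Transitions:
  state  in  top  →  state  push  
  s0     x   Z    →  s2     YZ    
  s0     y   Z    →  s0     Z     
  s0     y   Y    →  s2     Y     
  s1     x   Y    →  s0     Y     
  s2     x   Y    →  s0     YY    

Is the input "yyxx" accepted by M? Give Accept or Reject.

One accepting computation: (s0, yyxx, Z) ⊢ (s0, yxx, Z) ⊢ (s0, xx, Z) ⊢ (s2, x, YZ) ⊢ (s0, ε, YYZ)
All input consumed and state s0 ∈ F.

Accept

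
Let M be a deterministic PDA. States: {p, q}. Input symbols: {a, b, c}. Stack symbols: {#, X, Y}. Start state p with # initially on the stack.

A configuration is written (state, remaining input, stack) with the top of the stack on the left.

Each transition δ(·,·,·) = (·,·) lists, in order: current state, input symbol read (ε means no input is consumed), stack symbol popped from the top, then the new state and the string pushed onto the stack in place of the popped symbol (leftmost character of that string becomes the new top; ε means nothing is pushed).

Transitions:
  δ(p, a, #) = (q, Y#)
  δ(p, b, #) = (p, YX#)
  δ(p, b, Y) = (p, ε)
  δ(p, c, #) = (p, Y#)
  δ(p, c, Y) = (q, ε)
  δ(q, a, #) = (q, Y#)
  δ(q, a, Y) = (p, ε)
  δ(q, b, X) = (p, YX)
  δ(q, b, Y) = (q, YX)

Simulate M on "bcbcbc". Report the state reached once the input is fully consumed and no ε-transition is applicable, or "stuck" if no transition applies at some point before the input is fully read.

(p, bcbcbc, #)
  read b, top #: go to p, push YX# → (p, cbcbc, YX#)
  read c, top Y: go to q, push ε → (q, bcbc, X#)
  read b, top X: go to p, push YX → (p, cbc, YX#)
  read c, top Y: go to q, push ε → (q, bc, X#)
  read b, top X: go to p, push YX → (p, c, YX#)
  read c, top Y: go to q, push ε → (q, ε, X#)
All input consumed; M is in state q.

q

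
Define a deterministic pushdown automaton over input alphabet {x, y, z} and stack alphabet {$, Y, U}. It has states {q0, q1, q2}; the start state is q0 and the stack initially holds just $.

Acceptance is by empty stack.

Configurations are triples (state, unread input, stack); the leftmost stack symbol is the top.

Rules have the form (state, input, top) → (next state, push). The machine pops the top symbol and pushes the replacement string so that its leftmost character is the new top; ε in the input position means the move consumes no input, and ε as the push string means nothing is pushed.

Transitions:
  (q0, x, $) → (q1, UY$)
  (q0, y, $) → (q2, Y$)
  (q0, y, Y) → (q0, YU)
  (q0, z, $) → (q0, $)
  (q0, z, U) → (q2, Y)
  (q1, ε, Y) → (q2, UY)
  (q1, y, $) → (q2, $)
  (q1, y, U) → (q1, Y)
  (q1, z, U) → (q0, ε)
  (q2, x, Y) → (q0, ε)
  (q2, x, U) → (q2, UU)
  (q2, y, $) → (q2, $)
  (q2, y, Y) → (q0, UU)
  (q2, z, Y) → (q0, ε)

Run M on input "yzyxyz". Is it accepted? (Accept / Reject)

Reject

(q0, yzyxyz, $)
  read y, top $: go to q2, push Y$ → (q2, zyxyz, Y$)
  read z, top Y: go to q0, push ε → (q0, yxyz, $)
  read y, top $: go to q2, push Y$ → (q2, xyz, Y$)
  read x, top Y: go to q0, push ε → (q0, yz, $)
  read y, top $: go to q2, push Y$ → (q2, z, Y$)
  read z, top Y: go to q0, push ε → (q0, ε, $)
All input consumed; stack is $, not empty, and no further ε-move applies.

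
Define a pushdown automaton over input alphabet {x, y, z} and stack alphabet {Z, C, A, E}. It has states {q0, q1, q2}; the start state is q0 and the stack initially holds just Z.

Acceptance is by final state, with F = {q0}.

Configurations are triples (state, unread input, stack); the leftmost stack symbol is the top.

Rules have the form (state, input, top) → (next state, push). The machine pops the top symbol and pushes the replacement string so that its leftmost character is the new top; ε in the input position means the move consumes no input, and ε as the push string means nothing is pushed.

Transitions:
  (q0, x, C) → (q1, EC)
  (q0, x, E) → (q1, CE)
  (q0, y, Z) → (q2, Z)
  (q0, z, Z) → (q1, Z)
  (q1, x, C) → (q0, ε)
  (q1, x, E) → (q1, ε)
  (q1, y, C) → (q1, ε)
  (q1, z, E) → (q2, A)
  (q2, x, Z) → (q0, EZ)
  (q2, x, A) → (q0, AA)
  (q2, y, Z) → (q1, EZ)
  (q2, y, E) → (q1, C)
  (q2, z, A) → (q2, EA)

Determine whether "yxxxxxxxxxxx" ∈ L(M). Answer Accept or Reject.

Accept

One accepting computation: (q0, yxxxxxxxxxxx, Z) ⊢ (q2, xxxxxxxxxxx, Z) ⊢ (q0, xxxxxxxxxx, EZ) ⊢ (q1, xxxxxxxxx, CEZ) ⊢ (q0, xxxxxxxx, EZ) ⊢ (q1, xxxxxxx, CEZ) ⊢ (q0, xxxxxx, EZ) ⊢ (q1, xxxxx, CEZ) ⊢ (q0, xxxx, EZ) ⊢ (q1, xxx, CEZ) ⊢ (q0, xx, EZ) ⊢ (q1, x, CEZ) ⊢ (q0, ε, EZ)
All input consumed and state q0 ∈ F.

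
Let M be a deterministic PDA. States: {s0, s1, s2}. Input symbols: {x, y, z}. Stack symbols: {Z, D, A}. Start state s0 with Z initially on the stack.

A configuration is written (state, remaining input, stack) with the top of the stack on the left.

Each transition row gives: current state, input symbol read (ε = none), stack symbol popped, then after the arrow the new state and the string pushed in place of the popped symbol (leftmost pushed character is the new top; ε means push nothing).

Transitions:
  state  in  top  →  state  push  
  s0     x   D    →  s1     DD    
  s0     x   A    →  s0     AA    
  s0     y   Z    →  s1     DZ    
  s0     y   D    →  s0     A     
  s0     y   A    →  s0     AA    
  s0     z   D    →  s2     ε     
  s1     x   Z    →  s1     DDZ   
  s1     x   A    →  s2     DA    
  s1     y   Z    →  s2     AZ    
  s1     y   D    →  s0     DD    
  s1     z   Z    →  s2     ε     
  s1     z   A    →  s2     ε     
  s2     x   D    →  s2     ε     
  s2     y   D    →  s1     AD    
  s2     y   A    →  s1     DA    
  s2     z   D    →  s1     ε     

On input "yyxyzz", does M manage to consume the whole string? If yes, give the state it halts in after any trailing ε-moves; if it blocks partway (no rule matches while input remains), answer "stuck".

(s0, yyxyzz, Z)
  read y, top Z: go to s1, push DZ → (s1, yxyzz, DZ)
  read y, top D: go to s0, push DD → (s0, xyzz, DDZ)
  read x, top D: go to s1, push DD → (s1, yzz, DDDZ)
  read y, top D: go to s0, push DD → (s0, zz, DDDDZ)
  read z, top D: go to s2, push ε → (s2, z, DDDZ)
  read z, top D: go to s1, push ε → (s1, ε, DDZ)
All input consumed; M is in state s1.

s1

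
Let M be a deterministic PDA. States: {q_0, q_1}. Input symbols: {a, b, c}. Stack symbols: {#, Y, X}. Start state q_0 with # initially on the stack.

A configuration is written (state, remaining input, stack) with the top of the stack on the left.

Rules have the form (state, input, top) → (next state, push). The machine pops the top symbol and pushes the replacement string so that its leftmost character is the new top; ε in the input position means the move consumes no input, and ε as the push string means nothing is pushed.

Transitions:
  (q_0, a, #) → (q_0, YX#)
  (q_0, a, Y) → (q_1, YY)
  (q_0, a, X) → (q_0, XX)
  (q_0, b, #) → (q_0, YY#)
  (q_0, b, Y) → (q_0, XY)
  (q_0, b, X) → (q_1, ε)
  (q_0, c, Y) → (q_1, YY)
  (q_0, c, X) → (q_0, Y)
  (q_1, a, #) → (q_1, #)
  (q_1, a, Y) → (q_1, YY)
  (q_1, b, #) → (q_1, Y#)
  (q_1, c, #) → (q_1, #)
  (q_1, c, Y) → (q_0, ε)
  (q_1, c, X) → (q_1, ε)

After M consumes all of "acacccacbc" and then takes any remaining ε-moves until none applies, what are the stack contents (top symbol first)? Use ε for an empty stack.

(q_0, acacccacbc, #) ⊢ (q_0, cacccacbc, YX#) ⊢ (q_1, acccacbc, YYX#) ⊢ (q_1, cccacbc, YYYX#) ⊢ (q_0, ccacbc, YYX#) ⊢ (q_1, cacbc, YYYX#) ⊢ (q_0, acbc, YYX#) ⊢ (q_1, cbc, YYYX#) ⊢ (q_0, bc, YYX#) ⊢ (q_0, c, XYYX#) ⊢ (q_0, ε, YYYX#)
All input consumed in state q_0 with stack YYYX#.

YYYX#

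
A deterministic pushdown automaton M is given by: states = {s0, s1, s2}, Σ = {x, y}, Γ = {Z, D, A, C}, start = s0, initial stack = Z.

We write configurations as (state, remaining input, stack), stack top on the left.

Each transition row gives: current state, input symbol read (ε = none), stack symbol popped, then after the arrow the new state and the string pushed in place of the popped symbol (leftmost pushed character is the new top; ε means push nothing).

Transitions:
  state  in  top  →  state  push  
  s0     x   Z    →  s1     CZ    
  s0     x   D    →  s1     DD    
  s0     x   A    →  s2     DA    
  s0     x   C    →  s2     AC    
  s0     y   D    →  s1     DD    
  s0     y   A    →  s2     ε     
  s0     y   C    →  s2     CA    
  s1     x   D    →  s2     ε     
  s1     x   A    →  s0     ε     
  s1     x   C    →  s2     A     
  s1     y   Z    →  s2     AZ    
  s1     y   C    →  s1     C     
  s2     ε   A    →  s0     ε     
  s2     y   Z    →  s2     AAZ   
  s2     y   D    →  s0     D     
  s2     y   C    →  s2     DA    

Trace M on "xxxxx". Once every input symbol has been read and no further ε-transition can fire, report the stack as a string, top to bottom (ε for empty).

(s0, xxxxx, Z)
  read x, top Z: go to s1, push CZ → (s1, xxxx, CZ)
  read x, top C: go to s2, push A → (s2, xxx, AZ)
  ε-move, top A: go to s0, push ε → (s0, xxx, Z)
  read x, top Z: go to s1, push CZ → (s1, xx, CZ)
  read x, top C: go to s2, push A → (s2, x, AZ)
  ε-move, top A: go to s0, push ε → (s0, x, Z)
  read x, top Z: go to s1, push CZ → (s1, ε, CZ)
All input consumed in state s1 with stack CZ.

CZ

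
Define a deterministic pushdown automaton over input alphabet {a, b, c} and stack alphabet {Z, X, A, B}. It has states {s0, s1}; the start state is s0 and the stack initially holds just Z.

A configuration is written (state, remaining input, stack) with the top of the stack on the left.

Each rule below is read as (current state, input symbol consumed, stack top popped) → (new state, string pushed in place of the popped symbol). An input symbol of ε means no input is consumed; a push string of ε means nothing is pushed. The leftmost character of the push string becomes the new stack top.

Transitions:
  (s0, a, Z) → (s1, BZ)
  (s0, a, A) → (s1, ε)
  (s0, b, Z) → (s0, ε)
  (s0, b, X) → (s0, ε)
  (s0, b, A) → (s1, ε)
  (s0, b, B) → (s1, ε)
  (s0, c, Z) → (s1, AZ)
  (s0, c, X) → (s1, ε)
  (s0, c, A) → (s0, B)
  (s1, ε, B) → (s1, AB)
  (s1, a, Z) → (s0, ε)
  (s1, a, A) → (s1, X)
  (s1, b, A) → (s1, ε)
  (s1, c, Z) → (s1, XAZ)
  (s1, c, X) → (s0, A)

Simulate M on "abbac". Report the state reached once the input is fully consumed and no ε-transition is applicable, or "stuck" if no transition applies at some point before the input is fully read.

(s0, abbac, Z)
  read a, top Z: go to s1, push BZ → (s1, bbac, BZ)
  ε-move, top B: go to s1, push AB → (s1, bbac, ABZ)
  read b, top A: go to s1, push ε → (s1, bac, BZ)
  ε-move, top B: go to s1, push AB → (s1, bac, ABZ)
  read b, top A: go to s1, push ε → (s1, ac, BZ)
  ε-move, top B: go to s1, push AB → (s1, ac, ABZ)
  read a, top A: go to s1, push X → (s1, c, XBZ)
  read c, top X: go to s0, push A → (s0, ε, ABZ)
All input consumed; M is in state s0.

s0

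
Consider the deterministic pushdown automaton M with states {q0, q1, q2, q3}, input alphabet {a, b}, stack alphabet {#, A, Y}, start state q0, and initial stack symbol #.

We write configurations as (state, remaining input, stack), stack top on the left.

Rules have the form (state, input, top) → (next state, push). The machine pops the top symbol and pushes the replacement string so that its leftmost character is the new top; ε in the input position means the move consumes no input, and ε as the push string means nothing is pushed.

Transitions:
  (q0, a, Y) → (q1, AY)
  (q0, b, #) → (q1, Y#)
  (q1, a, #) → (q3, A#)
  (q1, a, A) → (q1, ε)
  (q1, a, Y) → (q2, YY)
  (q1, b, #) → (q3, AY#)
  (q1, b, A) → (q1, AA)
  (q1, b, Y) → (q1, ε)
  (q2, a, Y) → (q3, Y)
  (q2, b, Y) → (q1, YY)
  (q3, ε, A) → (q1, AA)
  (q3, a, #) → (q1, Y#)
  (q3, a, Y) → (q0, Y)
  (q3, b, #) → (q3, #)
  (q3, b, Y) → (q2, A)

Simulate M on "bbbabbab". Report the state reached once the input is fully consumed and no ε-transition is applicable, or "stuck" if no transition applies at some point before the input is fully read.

(q0, bbbabbab, #) ⊢ (q1, bbabbab, Y#) ⊢ (q1, babbab, #) ⊢ (q3, abbab, AY#) ⊢ (q1, abbab, AAY#) ⊢ (q1, bbab, AY#) ⊢ (q1, bab, AAY#) ⊢ (q1, ab, AAAY#) ⊢ (q1, b, AAY#) ⊢ (q1, ε, AAAY#)
All input consumed; M is in state q1.

q1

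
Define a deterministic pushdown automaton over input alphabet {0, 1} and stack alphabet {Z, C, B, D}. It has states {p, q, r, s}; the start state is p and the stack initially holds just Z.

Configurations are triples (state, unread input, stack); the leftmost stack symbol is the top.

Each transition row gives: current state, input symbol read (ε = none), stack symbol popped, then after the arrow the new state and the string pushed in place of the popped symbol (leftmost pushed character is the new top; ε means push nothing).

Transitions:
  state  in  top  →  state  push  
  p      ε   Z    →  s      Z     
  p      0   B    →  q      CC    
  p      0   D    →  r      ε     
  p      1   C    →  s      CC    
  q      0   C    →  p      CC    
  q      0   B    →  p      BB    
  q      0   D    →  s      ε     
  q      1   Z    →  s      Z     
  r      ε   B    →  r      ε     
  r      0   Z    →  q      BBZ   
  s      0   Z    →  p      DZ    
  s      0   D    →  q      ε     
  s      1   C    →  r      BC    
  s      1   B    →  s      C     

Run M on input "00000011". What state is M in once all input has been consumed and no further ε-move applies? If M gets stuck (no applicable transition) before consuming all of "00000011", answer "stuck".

r

(p, 00000011, Z)
  ε-move, top Z: go to s, push Z → (s, 00000011, Z)
  read 0, top Z: go to p, push DZ → (p, 0000011, DZ)
  read 0, top D: go to r, push ε → (r, 000011, Z)
  read 0, top Z: go to q, push BBZ → (q, 00011, BBZ)
  read 0, top B: go to p, push BB → (p, 0011, BBBZ)
  read 0, top B: go to q, push CC → (q, 011, CCBBZ)
  read 0, top C: go to p, push CC → (p, 11, CCCBBZ)
  read 1, top C: go to s, push CC → (s, 1, CCCCBBZ)
  read 1, top C: go to r, push BC → (r, ε, BCCCCBBZ)
  ε-move, top B: go to r, push ε → (r, ε, CCCCBBZ)
All input consumed; M is in state r.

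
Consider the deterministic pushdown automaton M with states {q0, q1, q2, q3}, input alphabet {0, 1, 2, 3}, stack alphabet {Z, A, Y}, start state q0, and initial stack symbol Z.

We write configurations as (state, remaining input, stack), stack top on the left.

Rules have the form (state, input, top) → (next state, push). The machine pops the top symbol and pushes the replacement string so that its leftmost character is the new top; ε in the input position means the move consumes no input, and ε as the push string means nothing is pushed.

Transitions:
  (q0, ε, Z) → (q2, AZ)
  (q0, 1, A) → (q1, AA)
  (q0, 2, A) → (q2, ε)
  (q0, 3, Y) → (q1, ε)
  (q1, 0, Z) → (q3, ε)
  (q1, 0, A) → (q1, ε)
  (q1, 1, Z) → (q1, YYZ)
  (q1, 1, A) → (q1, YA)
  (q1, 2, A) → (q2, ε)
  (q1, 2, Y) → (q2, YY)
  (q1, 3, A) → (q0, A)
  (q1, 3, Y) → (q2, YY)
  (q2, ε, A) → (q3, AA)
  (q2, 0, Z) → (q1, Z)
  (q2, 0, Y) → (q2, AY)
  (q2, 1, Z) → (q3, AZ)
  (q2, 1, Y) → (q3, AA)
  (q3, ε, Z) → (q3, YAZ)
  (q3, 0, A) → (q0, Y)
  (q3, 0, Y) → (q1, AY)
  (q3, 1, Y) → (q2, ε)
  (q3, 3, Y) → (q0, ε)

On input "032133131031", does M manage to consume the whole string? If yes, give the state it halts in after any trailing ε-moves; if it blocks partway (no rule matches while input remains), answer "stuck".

stuck

(q0, 032133131031, Z)
  ε-move, top Z: go to q2, push AZ → (q2, 032133131031, AZ)
  ε-move, top A: go to q3, push AA → (q3, 032133131031, AAZ)
  read 0, top A: go to q0, push Y → (q0, 32133131031, YAZ)
  read 3, top Y: go to q1, push ε → (q1, 2133131031, AZ)
  read 2, top A: go to q2, push ε → (q2, 133131031, Z)
  read 1, top Z: go to q3, push AZ → (q3, 33131031, AZ)
No transition for (q3, 3, top A); M blocks with input 33131031 remaining.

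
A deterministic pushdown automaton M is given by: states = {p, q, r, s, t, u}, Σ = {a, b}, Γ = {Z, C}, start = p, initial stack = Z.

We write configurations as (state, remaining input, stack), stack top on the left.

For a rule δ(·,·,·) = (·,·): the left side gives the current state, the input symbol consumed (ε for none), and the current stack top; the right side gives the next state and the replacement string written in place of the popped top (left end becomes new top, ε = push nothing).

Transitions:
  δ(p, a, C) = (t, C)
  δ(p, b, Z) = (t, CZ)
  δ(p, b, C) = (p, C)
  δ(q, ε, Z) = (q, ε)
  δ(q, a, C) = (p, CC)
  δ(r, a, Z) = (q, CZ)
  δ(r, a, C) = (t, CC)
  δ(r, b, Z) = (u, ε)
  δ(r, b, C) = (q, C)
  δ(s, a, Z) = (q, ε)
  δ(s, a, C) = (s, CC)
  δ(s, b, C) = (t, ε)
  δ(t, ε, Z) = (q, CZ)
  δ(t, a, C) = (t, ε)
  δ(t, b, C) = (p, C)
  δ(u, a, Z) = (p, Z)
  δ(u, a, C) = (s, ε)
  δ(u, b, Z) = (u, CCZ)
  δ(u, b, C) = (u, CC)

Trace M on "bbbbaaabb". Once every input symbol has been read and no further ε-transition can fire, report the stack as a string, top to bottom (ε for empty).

CCZ

(p, bbbbaaabb, Z)
  read b, top Z: go to t, push CZ → (t, bbbaaabb, CZ)
  read b, top C: go to p, push C → (p, bbaaabb, CZ)
  read b, top C: go to p, push C → (p, baaabb, CZ)
  read b, top C: go to p, push C → (p, aaabb, CZ)
  read a, top C: go to t, push C → (t, aabb, CZ)
  read a, top C: go to t, push ε → (t, abb, Z)
  ε-move, top Z: go to q, push CZ → (q, abb, CZ)
  read a, top C: go to p, push CC → (p, bb, CCZ)
  read b, top C: go to p, push C → (p, b, CCZ)
  read b, top C: go to p, push C → (p, ε, CCZ)
All input consumed in state p with stack CCZ.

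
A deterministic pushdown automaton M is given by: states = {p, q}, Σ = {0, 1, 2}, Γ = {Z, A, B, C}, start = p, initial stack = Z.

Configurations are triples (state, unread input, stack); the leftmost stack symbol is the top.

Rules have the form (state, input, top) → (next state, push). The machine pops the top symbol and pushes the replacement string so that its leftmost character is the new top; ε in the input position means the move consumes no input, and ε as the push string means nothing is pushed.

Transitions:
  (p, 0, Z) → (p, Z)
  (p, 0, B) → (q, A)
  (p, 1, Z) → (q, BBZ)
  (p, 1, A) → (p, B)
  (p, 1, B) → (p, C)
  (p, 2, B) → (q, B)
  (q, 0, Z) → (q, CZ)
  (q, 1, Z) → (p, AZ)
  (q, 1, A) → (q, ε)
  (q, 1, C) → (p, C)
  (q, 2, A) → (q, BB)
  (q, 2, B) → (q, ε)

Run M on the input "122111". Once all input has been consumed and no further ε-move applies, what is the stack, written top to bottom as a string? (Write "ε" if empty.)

(p, 122111, Z)
  read 1, top Z: go to q, push BBZ → (q, 22111, BBZ)
  read 2, top B: go to q, push ε → (q, 2111, BZ)
  read 2, top B: go to q, push ε → (q, 111, Z)
  read 1, top Z: go to p, push AZ → (p, 11, AZ)
  read 1, top A: go to p, push B → (p, 1, BZ)
  read 1, top B: go to p, push C → (p, ε, CZ)
All input consumed in state p with stack CZ.

CZ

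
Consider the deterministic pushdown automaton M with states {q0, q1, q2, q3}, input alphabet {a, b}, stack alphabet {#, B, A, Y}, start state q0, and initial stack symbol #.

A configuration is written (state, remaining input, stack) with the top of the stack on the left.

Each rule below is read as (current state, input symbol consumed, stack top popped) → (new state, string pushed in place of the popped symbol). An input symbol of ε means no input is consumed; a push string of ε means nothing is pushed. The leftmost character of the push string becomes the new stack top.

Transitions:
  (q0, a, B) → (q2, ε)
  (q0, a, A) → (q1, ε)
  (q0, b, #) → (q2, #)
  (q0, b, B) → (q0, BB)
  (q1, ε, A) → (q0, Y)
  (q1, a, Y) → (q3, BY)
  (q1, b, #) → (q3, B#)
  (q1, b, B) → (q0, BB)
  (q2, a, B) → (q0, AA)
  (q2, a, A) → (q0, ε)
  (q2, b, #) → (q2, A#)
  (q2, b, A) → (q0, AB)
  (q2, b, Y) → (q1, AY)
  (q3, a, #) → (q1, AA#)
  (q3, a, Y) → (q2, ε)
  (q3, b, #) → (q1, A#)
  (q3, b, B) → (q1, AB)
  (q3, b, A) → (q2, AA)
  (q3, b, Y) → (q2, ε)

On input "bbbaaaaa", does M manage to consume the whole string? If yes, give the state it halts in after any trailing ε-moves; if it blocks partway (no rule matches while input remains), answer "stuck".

(q0, bbbaaaaa, #)
  read b, top #: go to q2, push # → (q2, bbaaaaa, #)
  read b, top #: go to q2, push A# → (q2, baaaaa, A#)
  read b, top A: go to q0, push AB → (q0, aaaaa, AB#)
  read a, top A: go to q1, push ε → (q1, aaaa, B#)
No transition for (q1, a, top B); M blocks with input aaaa remaining.

stuck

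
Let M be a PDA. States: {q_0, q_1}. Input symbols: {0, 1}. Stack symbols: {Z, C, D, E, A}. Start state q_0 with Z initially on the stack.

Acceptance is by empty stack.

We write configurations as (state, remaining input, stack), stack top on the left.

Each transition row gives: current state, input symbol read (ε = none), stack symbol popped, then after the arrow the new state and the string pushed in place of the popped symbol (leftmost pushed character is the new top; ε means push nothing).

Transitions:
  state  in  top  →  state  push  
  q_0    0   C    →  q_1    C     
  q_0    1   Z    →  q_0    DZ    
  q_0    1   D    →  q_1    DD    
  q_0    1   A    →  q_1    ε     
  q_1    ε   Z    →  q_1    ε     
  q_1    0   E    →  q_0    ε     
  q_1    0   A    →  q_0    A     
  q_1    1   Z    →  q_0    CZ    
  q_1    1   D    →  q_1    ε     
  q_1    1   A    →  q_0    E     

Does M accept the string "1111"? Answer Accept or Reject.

Accept

One accepting computation: (q_0, 1111, Z) ⊢ (q_0, 111, DZ) ⊢ (q_1, 11, DDZ) ⊢ (q_1, 1, DZ) ⊢ (q_1, ε, Z) ⊢ (q_1, ε, ε)
All input consumed and the stack is empty.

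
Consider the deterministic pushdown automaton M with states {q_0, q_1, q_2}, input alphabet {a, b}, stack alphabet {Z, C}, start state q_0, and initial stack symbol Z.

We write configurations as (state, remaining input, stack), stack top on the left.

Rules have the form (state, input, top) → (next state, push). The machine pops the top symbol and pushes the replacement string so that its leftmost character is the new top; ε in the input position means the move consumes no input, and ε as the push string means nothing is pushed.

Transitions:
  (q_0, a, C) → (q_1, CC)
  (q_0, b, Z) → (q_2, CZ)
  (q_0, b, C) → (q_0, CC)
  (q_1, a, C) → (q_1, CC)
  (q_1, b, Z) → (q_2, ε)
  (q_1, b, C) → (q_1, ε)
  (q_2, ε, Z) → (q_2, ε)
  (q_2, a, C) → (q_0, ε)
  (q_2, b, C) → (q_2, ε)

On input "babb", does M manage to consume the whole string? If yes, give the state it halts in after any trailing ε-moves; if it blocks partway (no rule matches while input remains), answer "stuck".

(q_0, babb, Z) ⊢ (q_2, abb, CZ) ⊢ (q_0, bb, Z) ⊢ (q_2, b, CZ) ⊢ (q_2, ε, Z) ⊢ (q_2, ε, ε)
All input consumed; M is in state q_2.

q_2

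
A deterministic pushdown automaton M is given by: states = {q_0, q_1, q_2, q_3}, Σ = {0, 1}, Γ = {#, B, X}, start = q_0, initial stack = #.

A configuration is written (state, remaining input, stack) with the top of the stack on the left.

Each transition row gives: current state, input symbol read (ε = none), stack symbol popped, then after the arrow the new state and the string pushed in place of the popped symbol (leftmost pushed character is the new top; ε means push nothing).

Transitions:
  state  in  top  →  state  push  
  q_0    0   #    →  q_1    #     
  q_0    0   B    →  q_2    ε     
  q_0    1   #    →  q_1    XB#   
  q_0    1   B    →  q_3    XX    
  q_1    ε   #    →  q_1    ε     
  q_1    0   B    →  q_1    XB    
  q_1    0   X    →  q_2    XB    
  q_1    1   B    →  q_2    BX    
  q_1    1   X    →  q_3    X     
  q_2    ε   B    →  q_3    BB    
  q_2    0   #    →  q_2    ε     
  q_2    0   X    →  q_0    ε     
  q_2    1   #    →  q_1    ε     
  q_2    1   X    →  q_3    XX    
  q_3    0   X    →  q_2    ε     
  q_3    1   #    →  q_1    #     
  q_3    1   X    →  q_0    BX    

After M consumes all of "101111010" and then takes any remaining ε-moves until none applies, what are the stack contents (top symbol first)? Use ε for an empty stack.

(q_0, 101111010, #)
  read 1, top #: go to q_1, push XB# → (q_1, 01111010, XB#)
  read 0, top X: go to q_2, push XB → (q_2, 1111010, XBB#)
  read 1, top X: go to q_3, push XX → (q_3, 111010, XXBB#)
  read 1, top X: go to q_0, push BX → (q_0, 11010, BXXBB#)
  read 1, top B: go to q_3, push XX → (q_3, 1010, XXXXBB#)
  read 1, top X: go to q_0, push BX → (q_0, 010, BXXXXBB#)
  read 0, top B: go to q_2, push ε → (q_2, 10, XXXXBB#)
  read 1, top X: go to q_3, push XX → (q_3, 0, XXXXXBB#)
  read 0, top X: go to q_2, push ε → (q_2, ε, XXXXBB#)
All input consumed in state q_2 with stack XXXXBB#.

XXXXBB#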